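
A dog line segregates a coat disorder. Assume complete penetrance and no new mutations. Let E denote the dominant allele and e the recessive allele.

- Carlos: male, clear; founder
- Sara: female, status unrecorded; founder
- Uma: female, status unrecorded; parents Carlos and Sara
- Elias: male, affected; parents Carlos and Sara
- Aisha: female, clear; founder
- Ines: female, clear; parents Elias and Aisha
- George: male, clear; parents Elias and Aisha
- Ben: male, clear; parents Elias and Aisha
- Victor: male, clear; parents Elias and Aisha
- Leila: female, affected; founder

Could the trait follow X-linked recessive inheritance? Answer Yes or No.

A consistent assignment under X-linked recessive exists: Carlos X^E Y, Sara X^E X^e, Uma X^E X^E, Elias X^e Y, Aisha X^E X^E, Ines X^E X^e, George X^E Y, Ben X^E Y, Victor X^E Y, Leila X^e X^e.
In this assignment every recorded phenotype matches its genotype and every non-founder's genotype is obtainable from its parents' genotypes, so the pedigree is consistent.

Yes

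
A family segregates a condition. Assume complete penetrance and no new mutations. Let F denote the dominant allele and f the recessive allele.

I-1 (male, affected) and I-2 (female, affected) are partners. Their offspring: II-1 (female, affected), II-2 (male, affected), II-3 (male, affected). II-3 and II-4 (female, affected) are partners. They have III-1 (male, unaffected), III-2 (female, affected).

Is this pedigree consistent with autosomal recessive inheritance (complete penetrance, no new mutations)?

No

Under autosomal recessive, III-1 (unaffected, male) cannot arise from II-3 (affected) × II-4 (affected).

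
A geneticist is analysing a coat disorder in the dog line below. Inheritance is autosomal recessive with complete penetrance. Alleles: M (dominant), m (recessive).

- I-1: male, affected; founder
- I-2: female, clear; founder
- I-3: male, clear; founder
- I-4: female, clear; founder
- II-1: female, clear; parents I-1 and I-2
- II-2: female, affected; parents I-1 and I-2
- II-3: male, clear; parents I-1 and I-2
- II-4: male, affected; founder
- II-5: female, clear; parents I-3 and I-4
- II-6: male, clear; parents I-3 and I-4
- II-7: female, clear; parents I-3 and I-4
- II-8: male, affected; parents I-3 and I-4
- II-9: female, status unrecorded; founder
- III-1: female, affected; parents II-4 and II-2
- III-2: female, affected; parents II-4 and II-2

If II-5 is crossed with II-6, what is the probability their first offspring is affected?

I-3 is clear so carries M and passed m to II-8 (mm), so I-3 is Mm.
I-4 is clear so carries M and passed m to II-8 (mm), so I-4 is Mm.
II-5 is a clear offspring of I-3 (Mm) × I-4 (Mm), whose cross gives 1/4 MM : 1/2 Mm : 1/4 mm; conditioning on being clear, II-5 is MM with probability 1/3, Mm with probability 2/3.
II-6 is a clear offspring of I-3 (Mm) × I-4 (Mm), whose cross gives 1/4 MM : 1/2 Mm : 1/4 mm; conditioning on being clear, II-6 is MM with probability 1/3, Mm with probability 2/3.
Summing over parental genotype combinations, P(offspring is affected) = 4/9·1/4 = 1/9.

1/9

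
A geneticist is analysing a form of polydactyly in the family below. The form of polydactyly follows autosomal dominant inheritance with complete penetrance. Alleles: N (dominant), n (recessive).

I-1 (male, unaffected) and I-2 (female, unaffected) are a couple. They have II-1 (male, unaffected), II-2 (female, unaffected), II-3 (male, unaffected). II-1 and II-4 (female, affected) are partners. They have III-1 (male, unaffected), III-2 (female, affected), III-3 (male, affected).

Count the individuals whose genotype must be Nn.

Obligate heterozygotes: II-4 is affected so carries N and passed n to III-1 (nn), so II-4 is Nn; III-2 is affected so carries N and received n from II-1 (nn), so III-2 is Nn; III-3 is affected so carries N and received n from II-1 (nn), so III-3 is Nn.
Every other individual is either homozygous by phenotype or has at least one consistent homozygous assignment, so the count is 3.

3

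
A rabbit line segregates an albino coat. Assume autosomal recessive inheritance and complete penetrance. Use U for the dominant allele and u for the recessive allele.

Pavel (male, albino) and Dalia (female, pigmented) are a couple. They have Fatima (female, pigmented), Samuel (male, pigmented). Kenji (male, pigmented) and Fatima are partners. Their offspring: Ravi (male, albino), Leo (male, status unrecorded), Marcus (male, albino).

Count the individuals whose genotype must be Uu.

Obligate heterozygotes: Fatima is pigmented so carries U and received u from Pavel (uu), so Fatima is Uu; Samuel is pigmented so carries U and received u from Pavel (uu), so Samuel is Uu; Kenji is pigmented so carries U and passed u to Ravi (uu), so Kenji is Uu.
Every other individual is either homozygous by phenotype or has at least one consistent homozygous assignment, so the count is 3.

3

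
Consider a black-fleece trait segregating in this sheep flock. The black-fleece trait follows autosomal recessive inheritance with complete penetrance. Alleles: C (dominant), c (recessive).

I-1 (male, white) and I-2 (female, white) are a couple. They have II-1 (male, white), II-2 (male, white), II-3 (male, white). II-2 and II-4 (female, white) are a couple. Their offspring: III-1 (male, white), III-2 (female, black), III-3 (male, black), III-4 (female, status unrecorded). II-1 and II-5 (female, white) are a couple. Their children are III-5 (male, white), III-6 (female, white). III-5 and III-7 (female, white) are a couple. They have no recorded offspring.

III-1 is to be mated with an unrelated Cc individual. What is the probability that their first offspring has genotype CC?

II-2 is white so carries C and passed c to III-2 (cc), so II-2 is Cc.
II-4 is white so carries C and passed c to III-2 (cc), so II-4 is Cc.
III-1 is a white offspring of II-2 (Cc) × II-4 (Cc), whose cross gives 1/4 CC : 1/2 Cc : 1/4 cc; conditioning on being white, III-1 is CC with probability 1/3, Cc with probability 2/3.
Summing over parental genotype combinations, P(offspring has genotype CC) = 1/3·1/2 + 2/3·1/4 = 1/3.

1/3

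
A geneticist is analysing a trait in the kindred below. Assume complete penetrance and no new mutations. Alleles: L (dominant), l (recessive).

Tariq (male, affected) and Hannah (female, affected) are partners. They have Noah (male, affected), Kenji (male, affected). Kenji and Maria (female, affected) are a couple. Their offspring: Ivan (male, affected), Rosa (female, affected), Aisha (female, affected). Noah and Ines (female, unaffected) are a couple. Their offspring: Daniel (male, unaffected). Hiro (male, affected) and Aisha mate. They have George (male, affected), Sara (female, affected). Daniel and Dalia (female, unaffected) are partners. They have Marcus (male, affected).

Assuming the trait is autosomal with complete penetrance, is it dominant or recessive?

Daniel and Dalia are both unaffected yet have an affected child Marcus. Under dominance, an affected child requires at least one affected parent, so the trait cannot be dominant.

recessive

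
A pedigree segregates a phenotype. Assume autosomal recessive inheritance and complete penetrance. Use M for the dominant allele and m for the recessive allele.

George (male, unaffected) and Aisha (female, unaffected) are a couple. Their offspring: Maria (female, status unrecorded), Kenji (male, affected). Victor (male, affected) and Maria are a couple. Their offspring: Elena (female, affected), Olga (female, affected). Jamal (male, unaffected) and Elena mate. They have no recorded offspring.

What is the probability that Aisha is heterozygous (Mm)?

1

Aisha is unaffected so carries M and passed m to Kenji (mm), so Aisha is Mm, giving P(Mm) = 1.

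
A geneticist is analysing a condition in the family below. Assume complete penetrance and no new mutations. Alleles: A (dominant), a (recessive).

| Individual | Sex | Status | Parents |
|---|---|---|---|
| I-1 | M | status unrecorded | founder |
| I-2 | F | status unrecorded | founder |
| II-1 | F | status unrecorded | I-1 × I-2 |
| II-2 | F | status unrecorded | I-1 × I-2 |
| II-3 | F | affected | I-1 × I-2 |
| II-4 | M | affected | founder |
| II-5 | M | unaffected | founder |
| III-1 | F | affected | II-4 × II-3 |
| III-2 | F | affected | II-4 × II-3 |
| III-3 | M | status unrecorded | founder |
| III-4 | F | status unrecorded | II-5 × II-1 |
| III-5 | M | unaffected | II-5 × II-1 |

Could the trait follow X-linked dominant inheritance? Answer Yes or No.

A consistent assignment under X-linked dominant exists: I-1 X^A Y, I-2 X^A X^a, II-1 X^A X^a, II-2 X^A X^A, II-3 X^A X^A, II-4 X^A Y, II-5 X^a Y, III-1 X^A X^A, III-2 X^A X^A, III-3 X^A Y, III-4 X^A X^a, III-5 X^a Y.
In this assignment every recorded phenotype matches its genotype and every non-founder's genotype is obtainable from its parents' genotypes, so the pedigree is consistent.

Yes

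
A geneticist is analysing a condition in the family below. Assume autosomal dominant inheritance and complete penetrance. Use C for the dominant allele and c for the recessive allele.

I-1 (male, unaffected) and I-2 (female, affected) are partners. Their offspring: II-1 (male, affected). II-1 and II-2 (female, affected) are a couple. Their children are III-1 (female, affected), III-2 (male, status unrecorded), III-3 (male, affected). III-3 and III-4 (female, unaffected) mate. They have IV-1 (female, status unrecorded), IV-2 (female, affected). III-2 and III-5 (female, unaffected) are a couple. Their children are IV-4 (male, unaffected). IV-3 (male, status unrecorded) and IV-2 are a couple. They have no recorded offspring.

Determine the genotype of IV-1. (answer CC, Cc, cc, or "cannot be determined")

IV-1's phenotype is unrecorded, and no parent or child forces a single allele at both positions; consistent genotype assignments exist with IV-1 as Cc or cc.

cannot be determined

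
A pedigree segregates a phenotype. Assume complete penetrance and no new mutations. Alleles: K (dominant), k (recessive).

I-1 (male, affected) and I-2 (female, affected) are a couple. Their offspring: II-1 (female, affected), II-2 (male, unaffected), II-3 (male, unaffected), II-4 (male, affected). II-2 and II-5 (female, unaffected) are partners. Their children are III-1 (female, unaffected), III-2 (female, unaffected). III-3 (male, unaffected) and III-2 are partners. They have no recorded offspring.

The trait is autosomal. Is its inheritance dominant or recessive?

I-1 and I-2 are both affected yet have an unaffected child II-2. Under a recessive model two affected parents are homozygous and every child would be affected, so the trait cannot be recessive.

dominant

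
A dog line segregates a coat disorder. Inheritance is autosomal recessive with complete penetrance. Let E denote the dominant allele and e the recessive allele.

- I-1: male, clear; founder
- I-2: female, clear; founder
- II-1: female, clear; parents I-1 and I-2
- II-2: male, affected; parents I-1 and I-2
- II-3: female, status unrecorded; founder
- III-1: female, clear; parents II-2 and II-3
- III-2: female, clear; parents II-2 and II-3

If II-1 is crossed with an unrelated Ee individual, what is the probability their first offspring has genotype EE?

1/3

I-1 is clear so carries E and passed e to II-2 (ee), so I-1 is Ee.
I-2 is clear so carries E and passed e to II-2 (ee), so I-2 is Ee.
II-1 is a clear offspring of I-1 (Ee) × I-2 (Ee), whose cross gives 1/4 EE : 1/2 Ee : 1/4 ee; conditioning on being clear, II-1 is EE with probability 1/3, Ee with probability 2/3.
Summing over parental genotype combinations, P(offspring has genotype EE) = 1/3·1/2 + 2/3·1/4 = 1/3.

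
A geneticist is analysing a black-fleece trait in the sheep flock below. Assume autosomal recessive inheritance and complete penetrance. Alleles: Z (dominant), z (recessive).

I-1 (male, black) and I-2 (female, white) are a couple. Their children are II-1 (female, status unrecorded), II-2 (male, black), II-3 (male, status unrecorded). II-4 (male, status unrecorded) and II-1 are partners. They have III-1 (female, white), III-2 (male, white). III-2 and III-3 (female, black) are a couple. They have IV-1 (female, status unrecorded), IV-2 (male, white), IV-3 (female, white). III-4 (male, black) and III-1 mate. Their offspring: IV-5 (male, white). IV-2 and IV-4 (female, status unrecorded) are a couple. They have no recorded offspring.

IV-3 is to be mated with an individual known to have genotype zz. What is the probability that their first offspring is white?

1/2

IV-3 is white so carries Z and received z from III-3 (zz), so IV-3 is Zz.
The cross gives 1/2 Zz : 1/2 zz, so P(offspring is white) = 1/2.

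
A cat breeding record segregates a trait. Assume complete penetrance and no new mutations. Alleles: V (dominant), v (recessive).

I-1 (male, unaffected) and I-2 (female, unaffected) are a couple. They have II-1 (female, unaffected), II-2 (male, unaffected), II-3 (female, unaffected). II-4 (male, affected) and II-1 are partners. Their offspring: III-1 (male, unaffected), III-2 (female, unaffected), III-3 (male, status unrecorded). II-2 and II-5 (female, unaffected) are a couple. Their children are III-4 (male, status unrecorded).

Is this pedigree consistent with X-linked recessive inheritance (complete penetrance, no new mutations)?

Yes

A consistent assignment under X-linked recessive exists: I-1 X^V Y, I-2 X^V X^V, II-1 X^V X^V, II-2 X^V Y, II-3 X^V X^V, II-4 X^v Y, II-5 X^V X^V, III-1 X^V Y, III-2 X^V X^v, III-3 X^V Y, III-4 X^V Y.
In this assignment every recorded phenotype matches its genotype and every non-founder's genotype is obtainable from its parents' genotypes, so the pedigree is consistent.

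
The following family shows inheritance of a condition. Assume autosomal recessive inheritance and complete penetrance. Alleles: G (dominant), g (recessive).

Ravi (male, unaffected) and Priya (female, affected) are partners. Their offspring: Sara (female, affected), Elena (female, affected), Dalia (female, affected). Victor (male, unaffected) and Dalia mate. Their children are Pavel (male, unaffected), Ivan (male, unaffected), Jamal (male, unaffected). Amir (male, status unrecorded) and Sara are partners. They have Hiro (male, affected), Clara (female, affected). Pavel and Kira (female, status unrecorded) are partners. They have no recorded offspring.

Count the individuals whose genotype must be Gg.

Obligate heterozygotes: Ravi is unaffected so carries G and passed g to Sara (gg), so Ravi is Gg; Pavel is unaffected so carries G and received g from Dalia (gg), so Pavel is Gg; Ivan is unaffected so carries G and received g from Dalia (gg), so Ivan is Gg; Jamal is unaffected so carries G and received g from Dalia (gg), so Jamal is Gg.
Every other individual is either homozygous by phenotype or has at least one consistent homozygous assignment, so the count is 4.

4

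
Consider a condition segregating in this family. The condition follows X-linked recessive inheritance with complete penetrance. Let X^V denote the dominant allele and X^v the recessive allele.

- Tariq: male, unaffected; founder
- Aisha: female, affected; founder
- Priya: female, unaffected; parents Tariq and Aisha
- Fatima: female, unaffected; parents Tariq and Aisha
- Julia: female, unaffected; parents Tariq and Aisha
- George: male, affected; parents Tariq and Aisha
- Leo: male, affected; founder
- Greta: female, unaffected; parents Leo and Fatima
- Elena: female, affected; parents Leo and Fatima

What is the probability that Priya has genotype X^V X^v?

1

Priya is unaffected so carries V and received v from Aisha (X^v X^v), so Priya is X^V X^v, giving P(X^V X^v) = 1.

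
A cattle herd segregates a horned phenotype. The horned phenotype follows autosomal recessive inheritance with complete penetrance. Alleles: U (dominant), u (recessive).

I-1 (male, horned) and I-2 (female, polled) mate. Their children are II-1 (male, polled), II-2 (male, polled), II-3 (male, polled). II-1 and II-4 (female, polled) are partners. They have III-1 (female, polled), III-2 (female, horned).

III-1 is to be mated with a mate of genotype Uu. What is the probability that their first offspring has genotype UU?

1/3

II-1 is polled so carries U and received u from I-1 (uu), so II-1 is Uu.
II-4 is polled so carries U and passed u to III-2 (uu), so II-4 is Uu.
III-1 is a polled offspring of II-1 (Uu) × II-4 (Uu), whose cross gives 1/4 UU : 1/2 Uu : 1/4 uu; conditioning on being polled, III-1 is UU with probability 1/3, Uu with probability 2/3.
Summing over parental genotype combinations, P(offspring has genotype UU) = 1/3·1/2 + 2/3·1/4 = 1/3.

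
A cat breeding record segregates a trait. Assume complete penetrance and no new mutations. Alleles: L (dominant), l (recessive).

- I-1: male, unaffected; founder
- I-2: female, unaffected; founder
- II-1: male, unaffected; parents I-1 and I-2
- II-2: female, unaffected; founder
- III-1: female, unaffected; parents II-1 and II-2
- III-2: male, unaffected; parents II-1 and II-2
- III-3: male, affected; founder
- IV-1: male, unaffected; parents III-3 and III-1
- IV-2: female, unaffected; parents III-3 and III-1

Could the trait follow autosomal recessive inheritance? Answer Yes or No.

A consistent assignment under autosomal recessive exists: I-1 LL, I-2 LL, II-1 LL, II-2 LL, III-1 LL, III-2 LL, III-3 ll, IV-1 Ll, IV-2 Ll.
In this assignment every recorded phenotype matches its genotype and every non-founder's genotype is obtainable from its parents' genotypes, so the pedigree is consistent.

Yes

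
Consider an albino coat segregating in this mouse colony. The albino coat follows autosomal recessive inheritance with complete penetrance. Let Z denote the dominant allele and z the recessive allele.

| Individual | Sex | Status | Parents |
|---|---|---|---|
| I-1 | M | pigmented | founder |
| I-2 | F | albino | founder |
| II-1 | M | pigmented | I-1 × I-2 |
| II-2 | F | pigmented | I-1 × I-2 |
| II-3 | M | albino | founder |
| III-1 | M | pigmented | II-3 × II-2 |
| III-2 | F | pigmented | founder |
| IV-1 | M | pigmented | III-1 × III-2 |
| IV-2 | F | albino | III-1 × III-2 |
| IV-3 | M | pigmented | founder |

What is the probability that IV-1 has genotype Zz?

III-1 is pigmented so carries Z and received z from II-3 (zz), so III-1 is Zz.
III-2 is pigmented so carries Z and passed z to IV-2 (zz), so III-2 is Zz.
Their cross gives offspring ratios 1/4 ZZ : 1/2 Zz : 1/4 zz. Conditioning on IV-1 being pigmented, P(Zz) = 1/2 / 3/4 = 2/3.

2/3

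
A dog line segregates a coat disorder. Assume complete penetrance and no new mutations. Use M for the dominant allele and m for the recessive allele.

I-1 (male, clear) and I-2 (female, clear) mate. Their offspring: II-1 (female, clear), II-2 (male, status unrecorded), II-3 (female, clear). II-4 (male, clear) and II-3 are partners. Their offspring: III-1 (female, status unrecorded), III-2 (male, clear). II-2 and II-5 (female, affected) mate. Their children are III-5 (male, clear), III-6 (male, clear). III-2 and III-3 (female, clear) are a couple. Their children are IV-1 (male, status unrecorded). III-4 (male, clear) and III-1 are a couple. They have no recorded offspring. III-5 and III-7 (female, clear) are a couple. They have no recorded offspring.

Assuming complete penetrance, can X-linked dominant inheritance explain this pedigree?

Yes

A consistent assignment under X-linked dominant exists: I-1 X^m Y, I-2 X^m X^m, II-1 X^m X^m, II-2 X^m Y, II-3 X^m X^m, II-4 X^m Y, II-5 X^M X^m, III-1 X^m X^m, III-2 X^m Y, III-3 X^m X^m, III-4 X^m Y, III-5 X^m Y, III-6 X^m Y, III-7 X^m X^m, IV-1 X^m Y.
In this assignment every recorded phenotype matches its genotype and every non-founder's genotype is obtainable from its parents' genotypes, so the pedigree is consistent.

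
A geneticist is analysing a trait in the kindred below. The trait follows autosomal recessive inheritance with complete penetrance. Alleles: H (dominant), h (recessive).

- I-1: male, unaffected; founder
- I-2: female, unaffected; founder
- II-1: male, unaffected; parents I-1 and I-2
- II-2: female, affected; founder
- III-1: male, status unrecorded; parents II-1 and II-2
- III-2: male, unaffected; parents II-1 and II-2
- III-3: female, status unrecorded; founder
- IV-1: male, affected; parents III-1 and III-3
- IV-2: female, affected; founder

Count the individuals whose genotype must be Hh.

Obligate heterozygotes: III-2 is unaffected so carries H and received h from II-2 (hh), so III-2 is Hh.
Every other individual is either homozygous by phenotype or has at least one consistent homozygous assignment, so the count is 1.

1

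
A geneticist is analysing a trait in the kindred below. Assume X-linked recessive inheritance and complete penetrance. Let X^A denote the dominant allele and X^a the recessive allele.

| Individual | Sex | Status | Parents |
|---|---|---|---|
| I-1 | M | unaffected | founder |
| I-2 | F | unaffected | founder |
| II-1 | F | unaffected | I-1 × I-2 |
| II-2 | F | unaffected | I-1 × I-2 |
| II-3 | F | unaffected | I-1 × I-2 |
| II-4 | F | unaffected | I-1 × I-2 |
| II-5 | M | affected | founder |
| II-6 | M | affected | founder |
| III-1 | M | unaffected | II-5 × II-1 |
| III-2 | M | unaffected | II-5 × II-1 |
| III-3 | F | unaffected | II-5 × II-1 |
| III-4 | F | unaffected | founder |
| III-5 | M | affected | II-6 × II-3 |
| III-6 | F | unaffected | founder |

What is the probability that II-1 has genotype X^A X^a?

1/9

I-1 is unaffected, so I-1 is X^A Y.
I-2 is unaffected so carries A and passed a to II-3 (X^A X^a, whose A came from I-1), so I-2 is X^A X^a.
Their cross gives offspring ratios 1/2 X^A X^A : 1/2 X^A X^a. Conditioning on II-1 being unaffected, P(X^A X^a) = 1/2 / 1 = 1/2 before taking II-1's own offspring into account.
II-5 is affected, so II-5 is X^a Y.
Now use II-1's offspring. Probability of each recorded status — unaffected son III-1: 1/2 if II-1 is X^A X^a, 1 if X^A X^A; unaffected son III-2: 1/2 if II-1 is X^A X^a, 1 if X^A X^A; unaffected daughter III-3: 1/2 if II-1 is X^A X^a, 1 if X^A X^A.
Bayes: P(X^A X^a) = 1/2·1/8 / (1/2·1/8 + 1/2·1) = 1/9.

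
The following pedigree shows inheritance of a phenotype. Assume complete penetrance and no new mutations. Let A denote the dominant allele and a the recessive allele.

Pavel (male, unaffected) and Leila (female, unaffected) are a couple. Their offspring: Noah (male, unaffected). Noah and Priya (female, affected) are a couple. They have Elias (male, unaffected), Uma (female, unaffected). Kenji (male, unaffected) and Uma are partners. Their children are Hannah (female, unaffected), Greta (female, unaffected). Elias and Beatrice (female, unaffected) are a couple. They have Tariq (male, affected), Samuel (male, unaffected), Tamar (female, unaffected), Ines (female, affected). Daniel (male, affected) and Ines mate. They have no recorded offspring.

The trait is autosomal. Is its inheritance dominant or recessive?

recessive

Elias and Beatrice are both unaffected yet have an affected child Tariq. Under dominance, an affected child requires at least one affected parent, so the trait cannot be dominant.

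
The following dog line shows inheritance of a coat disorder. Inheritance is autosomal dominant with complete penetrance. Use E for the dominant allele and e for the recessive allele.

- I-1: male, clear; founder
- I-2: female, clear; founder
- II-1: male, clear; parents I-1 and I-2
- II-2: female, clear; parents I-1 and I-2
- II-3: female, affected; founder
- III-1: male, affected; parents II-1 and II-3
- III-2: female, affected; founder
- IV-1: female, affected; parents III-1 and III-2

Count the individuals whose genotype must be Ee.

1

Obligate heterozygotes: III-1 is affected so carries E and received e from II-1 (ee), so III-1 is Ee.
Every other individual is either homozygous by phenotype or has at least one consistent homozygous assignment, so the count is 1.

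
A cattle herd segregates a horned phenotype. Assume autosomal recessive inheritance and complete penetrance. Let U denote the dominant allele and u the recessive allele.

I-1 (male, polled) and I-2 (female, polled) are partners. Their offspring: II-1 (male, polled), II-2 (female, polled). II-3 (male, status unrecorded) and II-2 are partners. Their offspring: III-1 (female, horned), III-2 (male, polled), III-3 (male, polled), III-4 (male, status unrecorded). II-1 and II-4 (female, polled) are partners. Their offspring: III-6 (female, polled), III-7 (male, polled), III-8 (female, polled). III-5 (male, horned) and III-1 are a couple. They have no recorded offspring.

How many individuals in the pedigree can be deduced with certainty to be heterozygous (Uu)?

1

Obligate heterozygotes: II-2 is polled so carries U and passed u to III-1 (uu), so II-2 is Uu.
Every other individual is either homozygous by phenotype or has at least one consistent homozygous assignment, so the count is 1.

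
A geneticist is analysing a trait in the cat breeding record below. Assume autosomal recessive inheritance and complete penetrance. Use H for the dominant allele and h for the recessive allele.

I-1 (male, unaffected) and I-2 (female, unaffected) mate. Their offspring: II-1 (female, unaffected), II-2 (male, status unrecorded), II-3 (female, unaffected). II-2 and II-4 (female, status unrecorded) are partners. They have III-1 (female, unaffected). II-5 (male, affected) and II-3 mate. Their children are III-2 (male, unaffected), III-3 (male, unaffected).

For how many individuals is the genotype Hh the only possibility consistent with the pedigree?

Obligate heterozygotes: III-2 is unaffected so carries H and received h from II-5 (hh), so III-2 is Hh; III-3 is unaffected so carries H and received h from II-5 (hh), so III-3 is Hh.
Every other individual is either homozygous by phenotype or has at least one consistent homozygous assignment, so the count is 2.

2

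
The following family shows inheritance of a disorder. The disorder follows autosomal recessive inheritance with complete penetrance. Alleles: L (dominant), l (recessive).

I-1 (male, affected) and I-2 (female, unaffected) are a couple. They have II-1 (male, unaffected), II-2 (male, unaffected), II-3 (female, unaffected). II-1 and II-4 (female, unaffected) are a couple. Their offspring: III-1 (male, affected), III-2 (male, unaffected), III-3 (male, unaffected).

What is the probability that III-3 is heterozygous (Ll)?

II-1 is unaffected so carries L and received l from I-1 (ll), so II-1 is Ll.
II-4 is unaffected so carries L and passed l to III-1 (ll), so II-4 is Ll.
Their cross gives offspring ratios 1/4 LL : 1/2 Ll : 1/4 ll. Conditioning on III-3 being unaffected, P(Ll) = 1/2 / 3/4 = 2/3.

2/3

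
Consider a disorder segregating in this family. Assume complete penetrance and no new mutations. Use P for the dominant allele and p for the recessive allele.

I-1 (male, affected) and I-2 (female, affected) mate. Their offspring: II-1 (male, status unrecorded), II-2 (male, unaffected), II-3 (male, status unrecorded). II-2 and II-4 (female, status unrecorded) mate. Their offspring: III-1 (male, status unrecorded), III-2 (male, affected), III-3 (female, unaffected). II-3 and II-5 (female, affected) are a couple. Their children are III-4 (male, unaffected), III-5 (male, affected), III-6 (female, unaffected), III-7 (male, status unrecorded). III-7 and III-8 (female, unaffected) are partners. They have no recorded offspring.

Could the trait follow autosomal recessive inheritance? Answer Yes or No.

Under autosomal recessive, II-2 (unaffected, male) cannot arise from I-1 (affected) × I-2 (affected).

No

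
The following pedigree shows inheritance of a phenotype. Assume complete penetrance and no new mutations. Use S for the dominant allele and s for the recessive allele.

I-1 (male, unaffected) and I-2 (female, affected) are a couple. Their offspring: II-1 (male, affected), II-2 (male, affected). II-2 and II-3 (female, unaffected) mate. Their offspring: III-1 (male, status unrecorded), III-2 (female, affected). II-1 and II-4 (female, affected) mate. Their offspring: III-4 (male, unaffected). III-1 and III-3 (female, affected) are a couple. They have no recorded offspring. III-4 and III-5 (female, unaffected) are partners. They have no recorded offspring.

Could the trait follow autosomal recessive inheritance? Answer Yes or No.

No

Under autosomal recessive, III-4 (unaffected, male) cannot arise from II-1 (affected) × II-4 (affected).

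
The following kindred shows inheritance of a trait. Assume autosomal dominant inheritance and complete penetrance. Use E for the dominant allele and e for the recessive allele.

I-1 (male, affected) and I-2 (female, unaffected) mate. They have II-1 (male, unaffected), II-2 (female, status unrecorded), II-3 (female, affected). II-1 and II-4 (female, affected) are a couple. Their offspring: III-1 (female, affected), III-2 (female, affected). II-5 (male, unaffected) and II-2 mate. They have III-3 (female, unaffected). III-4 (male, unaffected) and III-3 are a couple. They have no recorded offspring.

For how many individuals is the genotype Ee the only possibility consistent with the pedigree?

4

Obligate heterozygotes: I-1 is affected so carries E and passed e to II-1 (ee), so I-1 is Ee; II-3 is affected so carries E and received e from I-2 (ee), so II-3 is Ee; III-1 is affected so carries E and received e from II-1 (ee), so III-1 is Ee; III-2 is affected so carries E and received e from II-1 (ee), so III-2 is Ee.
Every other individual is either homozygous by phenotype or has at least one consistent homozygous assignment, so the count is 4.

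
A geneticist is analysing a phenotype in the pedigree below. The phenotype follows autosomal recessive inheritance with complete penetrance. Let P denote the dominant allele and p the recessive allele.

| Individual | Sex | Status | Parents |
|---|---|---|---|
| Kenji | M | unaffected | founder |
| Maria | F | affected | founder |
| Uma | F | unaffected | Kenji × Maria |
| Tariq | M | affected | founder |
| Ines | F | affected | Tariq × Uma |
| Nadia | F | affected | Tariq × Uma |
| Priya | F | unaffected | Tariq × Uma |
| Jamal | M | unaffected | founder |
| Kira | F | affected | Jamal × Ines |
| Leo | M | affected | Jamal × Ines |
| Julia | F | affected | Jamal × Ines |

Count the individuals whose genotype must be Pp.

Obligate heterozygotes: Uma is unaffected so carries P and received p from Maria (pp), so Uma is Pp; Priya is unaffected so carries P and received p from Tariq (pp), so Priya is Pp; Jamal is unaffected so carries P and passed p to Kira (pp), so Jamal is Pp.
Every other individual is either homozygous by phenotype or has at least one consistent homozygous assignment, so the count is 3.

3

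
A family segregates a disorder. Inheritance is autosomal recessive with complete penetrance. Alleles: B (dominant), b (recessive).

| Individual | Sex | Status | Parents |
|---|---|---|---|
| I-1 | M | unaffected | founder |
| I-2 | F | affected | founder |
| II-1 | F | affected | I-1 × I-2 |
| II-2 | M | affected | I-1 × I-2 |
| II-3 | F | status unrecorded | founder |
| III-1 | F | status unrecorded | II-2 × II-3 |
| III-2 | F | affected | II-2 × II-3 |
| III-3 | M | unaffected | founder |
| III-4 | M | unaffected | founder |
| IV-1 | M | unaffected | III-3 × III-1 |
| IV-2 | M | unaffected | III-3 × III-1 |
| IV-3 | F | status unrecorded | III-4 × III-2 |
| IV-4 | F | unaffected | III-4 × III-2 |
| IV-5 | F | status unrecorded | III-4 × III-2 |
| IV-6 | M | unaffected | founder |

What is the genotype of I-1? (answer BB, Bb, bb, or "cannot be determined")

From phenotype alone, I-1 is BB or Bb.
I-1 is unaffected so carries B and passed b to II-1 (bb), so I-1 is Bb.

Bb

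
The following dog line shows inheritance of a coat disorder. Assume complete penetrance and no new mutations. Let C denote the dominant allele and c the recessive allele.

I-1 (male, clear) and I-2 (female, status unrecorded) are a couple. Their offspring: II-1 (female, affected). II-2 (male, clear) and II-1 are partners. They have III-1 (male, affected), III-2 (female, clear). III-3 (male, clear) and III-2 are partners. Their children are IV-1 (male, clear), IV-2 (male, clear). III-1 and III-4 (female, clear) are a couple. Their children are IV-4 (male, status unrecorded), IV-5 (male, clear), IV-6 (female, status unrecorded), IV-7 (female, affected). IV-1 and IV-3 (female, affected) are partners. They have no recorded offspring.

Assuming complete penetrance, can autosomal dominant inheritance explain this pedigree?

A consistent assignment under autosomal dominant exists: I-1 cc, I-2 CC, II-1 Cc, II-2 cc, III-1 Cc, III-2 cc, III-3 cc, III-4 cc, IV-1 cc, IV-2 cc, IV-3 CC, IV-4 Cc, IV-5 cc, IV-6 Cc, IV-7 Cc.
In this assignment every recorded phenotype matches its genotype and every non-founder's genotype is obtainable from its parents' genotypes, so the pedigree is consistent.

Yes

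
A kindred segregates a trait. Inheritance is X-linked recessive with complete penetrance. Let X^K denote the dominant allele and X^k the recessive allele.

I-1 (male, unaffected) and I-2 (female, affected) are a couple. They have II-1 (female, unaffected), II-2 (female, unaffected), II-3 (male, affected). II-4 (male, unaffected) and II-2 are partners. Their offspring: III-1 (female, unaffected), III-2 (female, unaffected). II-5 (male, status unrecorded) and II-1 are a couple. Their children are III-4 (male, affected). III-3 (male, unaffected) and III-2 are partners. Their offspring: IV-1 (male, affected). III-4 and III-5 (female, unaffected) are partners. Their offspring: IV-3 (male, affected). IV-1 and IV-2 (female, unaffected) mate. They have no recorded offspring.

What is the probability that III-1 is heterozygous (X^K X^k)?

II-4 is unaffected, so II-4 is X^K Y.
II-2 is unaffected so carries K and received k from I-2 (X^k X^k), so II-2 is X^K X^k.
Their cross gives offspring ratios 1/2 X^K X^K : 1/2 X^K X^k. Conditioning on III-1 being unaffected, P(X^K X^k) = 1/2 / 1 = 1/2.

1/2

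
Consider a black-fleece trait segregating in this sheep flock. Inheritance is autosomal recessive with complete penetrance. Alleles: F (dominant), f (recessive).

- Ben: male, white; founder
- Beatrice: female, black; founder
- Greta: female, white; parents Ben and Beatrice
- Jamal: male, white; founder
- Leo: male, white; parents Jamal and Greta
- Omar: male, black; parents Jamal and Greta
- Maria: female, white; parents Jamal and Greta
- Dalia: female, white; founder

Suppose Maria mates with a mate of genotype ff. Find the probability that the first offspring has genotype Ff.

Jamal is white so carries F and passed f to Omar (ff), so Jamal is Ff.
Greta is white so carries F and received f from Beatrice (ff), so Greta is Ff.
Maria is a white offspring of Jamal (Ff) × Greta (Ff), whose cross gives 1/4 FF : 1/2 Ff : 1/4 ff; conditioning on being white, Maria is FF with probability 1/3, Ff with probability 2/3.
Summing over parental genotype combinations, P(offspring has genotype Ff) = 1/3·1 + 2/3·1/2 = 2/3.

2/3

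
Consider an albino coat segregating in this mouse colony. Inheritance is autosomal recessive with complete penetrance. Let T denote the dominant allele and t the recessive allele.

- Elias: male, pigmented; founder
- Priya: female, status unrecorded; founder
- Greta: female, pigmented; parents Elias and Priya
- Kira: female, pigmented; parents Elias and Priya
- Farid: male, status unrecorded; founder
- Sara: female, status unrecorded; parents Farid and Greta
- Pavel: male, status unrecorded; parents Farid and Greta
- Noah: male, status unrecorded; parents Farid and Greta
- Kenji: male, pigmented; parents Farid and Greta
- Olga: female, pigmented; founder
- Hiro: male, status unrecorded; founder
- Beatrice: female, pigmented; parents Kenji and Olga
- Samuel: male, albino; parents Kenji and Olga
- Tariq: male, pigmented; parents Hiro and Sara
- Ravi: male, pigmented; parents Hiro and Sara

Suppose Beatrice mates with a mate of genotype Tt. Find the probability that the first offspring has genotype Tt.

Kenji is pigmented so carries T and passed t to Samuel (tt), so Kenji is Tt.
Olga is pigmented so carries T and passed t to Samuel (tt), so Olga is Tt.
Beatrice is a pigmented offspring of Kenji (Tt) × Olga (Tt), whose cross gives 1/4 TT : 1/2 Tt : 1/4 tt; conditioning on being pigmented, Beatrice is TT with probability 1/3, Tt with probability 2/3.
Summing over parental genotype combinations, P(offspring has genotype Tt) = 1/3·1/2 + 2/3·1/2 = 1/2.

1/2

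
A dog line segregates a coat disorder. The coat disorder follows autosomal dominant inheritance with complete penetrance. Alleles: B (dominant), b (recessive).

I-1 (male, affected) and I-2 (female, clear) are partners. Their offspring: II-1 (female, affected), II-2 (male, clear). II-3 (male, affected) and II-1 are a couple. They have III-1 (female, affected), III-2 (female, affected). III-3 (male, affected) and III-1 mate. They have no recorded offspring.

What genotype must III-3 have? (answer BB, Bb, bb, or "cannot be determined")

III-3's phenotype allows BB or Bb, and no parent or child forces a single allele at both positions; consistent genotype assignments exist with III-3 as BB or Bb.

cannot be determined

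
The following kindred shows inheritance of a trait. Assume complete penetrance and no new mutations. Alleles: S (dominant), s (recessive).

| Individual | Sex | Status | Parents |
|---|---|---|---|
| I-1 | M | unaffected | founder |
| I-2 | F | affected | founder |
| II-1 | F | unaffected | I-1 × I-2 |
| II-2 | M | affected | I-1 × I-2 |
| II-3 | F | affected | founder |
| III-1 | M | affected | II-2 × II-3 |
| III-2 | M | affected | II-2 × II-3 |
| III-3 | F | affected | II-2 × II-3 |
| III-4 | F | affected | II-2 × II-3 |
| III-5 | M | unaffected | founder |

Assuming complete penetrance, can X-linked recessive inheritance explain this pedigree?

Yes

A consistent assignment under X-linked recessive exists: I-1 X^S Y, I-2 X^s X^s, II-1 X^S X^s, II-2 X^s Y, II-3 X^s X^s, III-1 X^s Y, III-2 X^s Y, III-3 X^s X^s, III-4 X^s X^s, III-5 X^S Y.
In this assignment every recorded phenotype matches its genotype and every non-founder's genotype is obtainable from its parents' genotypes, so the pedigree is consistent.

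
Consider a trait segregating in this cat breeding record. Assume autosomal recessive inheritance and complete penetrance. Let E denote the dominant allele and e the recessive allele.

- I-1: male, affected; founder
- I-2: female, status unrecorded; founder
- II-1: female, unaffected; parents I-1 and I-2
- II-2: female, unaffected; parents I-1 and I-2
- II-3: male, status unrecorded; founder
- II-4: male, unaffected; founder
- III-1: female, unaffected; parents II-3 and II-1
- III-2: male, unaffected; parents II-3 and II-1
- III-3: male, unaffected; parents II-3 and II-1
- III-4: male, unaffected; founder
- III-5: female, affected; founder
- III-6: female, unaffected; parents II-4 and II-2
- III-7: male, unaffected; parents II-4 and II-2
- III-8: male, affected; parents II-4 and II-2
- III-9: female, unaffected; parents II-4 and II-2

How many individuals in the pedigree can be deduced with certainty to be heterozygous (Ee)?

Obligate heterozygotes: II-1 is unaffected so carries E and received e from I-1 (ee), so II-1 is Ee; II-2 is unaffected so carries E and received e from I-1 (ee), so II-2 is Ee; II-4 is unaffected so carries E and passed e to III-8 (ee), so II-4 is Ee.
Every other individual is either homozygous by phenotype or has at least one consistent homozygous assignment, so the count is 3.

3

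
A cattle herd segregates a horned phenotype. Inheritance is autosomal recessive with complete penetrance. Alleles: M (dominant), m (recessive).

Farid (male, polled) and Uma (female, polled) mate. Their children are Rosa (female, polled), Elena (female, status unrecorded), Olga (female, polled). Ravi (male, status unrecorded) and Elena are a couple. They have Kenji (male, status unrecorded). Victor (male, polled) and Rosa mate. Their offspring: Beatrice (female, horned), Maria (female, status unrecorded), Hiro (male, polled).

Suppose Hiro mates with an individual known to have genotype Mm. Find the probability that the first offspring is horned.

1/6

Victor is polled so carries M and passed m to Beatrice (mm), so Victor is Mm.
Rosa is polled so carries M and passed m to Beatrice (mm), so Rosa is Mm.
Hiro is a polled offspring of Victor (Mm) × Rosa (Mm), whose cross gives 1/4 MM : 1/2 Mm : 1/4 mm; conditioning on being polled, Hiro is MM with probability 1/3, Mm with probability 2/3.
Summing over parental genotype combinations, P(offspring is horned) = 2/3·1/4 = 1/6.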